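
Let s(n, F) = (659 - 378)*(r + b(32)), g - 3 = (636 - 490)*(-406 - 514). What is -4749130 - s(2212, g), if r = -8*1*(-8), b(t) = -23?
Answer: -4760651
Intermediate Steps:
r = 64 (r = -8*(-8) = 64)
g = -134317 (g = 3 + (636 - 490)*(-406 - 514) = 3 + 146*(-920) = 3 - 134320 = -134317)
s(n, F) = 11521 (s(n, F) = (659 - 378)*(64 - 23) = 281*41 = 11521)
-4749130 - s(2212, g) = -4749130 - 1*11521 = -4749130 - 11521 = -4760651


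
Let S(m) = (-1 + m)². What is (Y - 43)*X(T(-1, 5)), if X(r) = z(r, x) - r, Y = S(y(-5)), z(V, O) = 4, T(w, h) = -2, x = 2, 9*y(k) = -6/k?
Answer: -19012/75 ≈ -253.49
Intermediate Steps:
y(k) = -2/(3*k) (y(k) = (-6/k)/9 = -2/(3*k))
Y = 169/225 (Y = (-1 - ⅔/(-5))² = (-1 - ⅔*(-⅕))² = (-1 + 2/15)² = (-13/15)² = 169/225 ≈ 0.75111)
X(r) = 4 - r
(Y - 43)*X(T(-1, 5)) = (169/225 - 43)*(4 - 1*(-2)) = -9506*(4 + 2)/225 = -9506/225*6 = -19012/75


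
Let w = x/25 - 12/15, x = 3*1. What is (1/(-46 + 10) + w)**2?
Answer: 405769/810000 ≈ 0.50095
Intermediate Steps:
x = 3
w = -17/25 (w = 3/25 - 12/15 = 3*(1/25) - 12*1/15 = 3/25 - 4/5 = -17/25 ≈ -0.68000)
(1/(-46 + 10) + w)**2 = (1/(-46 + 10) - 17/25)**2 = (1/(-36) - 17/25)**2 = (-1/36 - 17/25)**2 = (-637/900)**2 = 405769/810000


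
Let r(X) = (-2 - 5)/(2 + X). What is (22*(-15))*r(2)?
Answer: 1155/2 ≈ 577.50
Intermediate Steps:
r(X) = -7/(2 + X)
(22*(-15))*r(2) = (22*(-15))*(-7/(2 + 2)) = -(-2310)/4 = -330*(-7/4) = 1155/2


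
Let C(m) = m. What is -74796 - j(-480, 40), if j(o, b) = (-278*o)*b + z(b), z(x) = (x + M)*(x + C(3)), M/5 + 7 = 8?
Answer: -5414331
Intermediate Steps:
M = 5 (M = -35 + 5*8 = -35 + 40 = 5)
z(x) = (3 + x)*(5 + x) (z(x) = (x + 5)*(x + 3) = (5 + x)*(3 + x) = (3 + x)*(5 + x))
j(o, b) = 15 + b² + 8*b - 278*b*o (j(o, b) = (-278*o)*b + (15 + b² + 8*b) = -278*b*o + (15 + b² + 8*b) = 15 + b² + 8*b - 278*b*o)
-74796 - j(-480, 40) = -74796 - (15 + 40² + 8*40 - 278*40*(-480)) = -74796 - (15 + 1600 + 320 + 5337600) = -74796 - 1*5339535 = -74796 - 5339535 = -5414331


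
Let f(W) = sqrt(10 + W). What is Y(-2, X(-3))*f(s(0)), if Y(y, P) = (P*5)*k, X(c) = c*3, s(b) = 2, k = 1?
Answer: -90*sqrt(3) ≈ -155.88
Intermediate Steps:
X(c) = 3*c
Y(y, P) = 5*P (Y(y, P) = (P*5)*1 = (5*P)*1 = 5*P)
Y(-2, X(-3))*f(s(0)) = (5*(3*(-3)))*sqrt(10 + 2) = (5*(-9))*sqrt(12) = -90*sqrt(3)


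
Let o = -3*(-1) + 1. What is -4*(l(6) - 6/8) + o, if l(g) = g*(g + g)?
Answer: -281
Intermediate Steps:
o = 4 (o = 3 + 1 = 4)
l(g) = 2*g² (l(g) = g*(2*g) = 2*g²)
-4*(l(6) - 6/8) + o = -4*(2*6² - 6/8) + 4 = -4*(2*36 - 6*⅛) + 4 = -4*(72 - ¾) + 4 = -4*285/4 + 4 = -285 + 4 = -281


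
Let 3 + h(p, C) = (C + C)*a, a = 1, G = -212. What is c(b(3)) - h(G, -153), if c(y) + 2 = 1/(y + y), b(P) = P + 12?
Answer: 9211/30 ≈ 307.03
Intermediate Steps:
h(p, C) = -3 + 2*C (h(p, C) = -3 + (C + C)*1 = -3 + (2*C)*1 = -3 + 2*C)
b(P) = 12 + P
c(y) = -2 + 1/(2*y) (c(y) = -2 + 1/(y + y) = -2 + 1/(2*y))
c(b(3)) - h(G, -153) = (-2 + 1/(2*(12 + 3))) - (-3 + 2*(-153)) = (-2 + (½)/15) - (-3 - 306) = (-2 + (½)*(1/15)) - 1*(-309) = (-2 + 1/30) + 309 = -59/30 + 309 = 9211/30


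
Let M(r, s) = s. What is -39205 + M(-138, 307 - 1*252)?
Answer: -39150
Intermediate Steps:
-39205 + M(-138, 307 - 1*252) = -39205 + (307 - 1*252) = -39205 + (307 - 252) = -39205 + 55 = -39150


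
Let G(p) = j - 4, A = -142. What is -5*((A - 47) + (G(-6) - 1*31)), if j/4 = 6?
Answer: 1000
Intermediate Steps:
j = 24 (j = 4*6 = 24)
G(p) = 20 (G(p) = 24 - 4 = 20)
-5*((A - 47) + (G(-6) - 1*31)) = -5*((-142 - 47) + (20 - 1*31)) = -5*(-189 + (20 - 31)) = -5*(-189 - 11) = -5*(-200) = 1000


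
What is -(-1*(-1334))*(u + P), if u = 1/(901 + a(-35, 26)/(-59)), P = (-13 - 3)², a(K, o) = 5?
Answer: -9076191161/26577 ≈ -3.4151e+5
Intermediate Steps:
P = 256 (P = (-16)² = 256)
u = 59/53154 (u = 1/(901 + 5/(-59)) = 1/(901 + 5*(-1/59)) = 1/(901 - 5/59) = 1/(53154/59) = 59/53154 ≈ 0.0011100)
-(-1*(-1334))*(u + P) = -(-1*(-1334))*(59/53154 + 256) = -1334*13607483/53154 = -1*9076191161/26577 = -9076191161/26577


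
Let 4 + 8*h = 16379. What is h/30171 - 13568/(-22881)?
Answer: 1216519133/1840913736 ≈ 0.66082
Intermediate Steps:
h = 16375/8 (h = -½ + (⅛)*16379 = -½ + 16379/8 = 16375/8 ≈ 2046.9)
h/30171 - 13568/(-22881) = (16375/8)/30171 - 13568/(-22881) = (16375/8)*(1/30171) - 13568*(-1/22881) = 16375/241368 + 13568/22881 = 1216519133/1840913736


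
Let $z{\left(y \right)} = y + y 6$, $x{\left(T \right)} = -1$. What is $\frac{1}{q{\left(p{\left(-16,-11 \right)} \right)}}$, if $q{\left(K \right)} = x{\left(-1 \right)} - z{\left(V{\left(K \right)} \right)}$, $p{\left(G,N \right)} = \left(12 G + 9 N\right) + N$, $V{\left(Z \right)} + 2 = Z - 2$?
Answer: $\frac{1}{2141} \approx 0.00046707$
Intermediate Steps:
$V{\left(Z \right)} = -4 + Z$ ($V{\left(Z \right)} = -2 + \left(Z - 2\right) = -2 + \left(-2 + Z\right) = -4 + Z$)
$z{\left(y \right)} = 7 y$ ($z{\left(y \right)} = y + 6 y = 7 y$)
$p{\left(G,N \right)} = 10 N + 12 G$ ($p{\left(G,N \right)} = \left(9 N + 12 G\right) + N = 10 N + 12 G$)
$q{\left(K \right)} = 27 - 7 K$ ($q{\left(K \right)} = -1 - 7 \left(-4 + K\right) = -1 - \left(-28 + 7 K\right) = 27 - 7 K$)
$\frac{1}{q{\left(p{\left(-16,-11 \right)} \right)}} = \frac{1}{27 - 7 \left(10 \left(-11\right) + 12 \left(-16\right)\right)} = \frac{1}{27 - 7 \left(-110 - 192\right)} = \frac{1}{27 - -2114} = \frac{1}{27 + 2114} = \frac{1}{2141}$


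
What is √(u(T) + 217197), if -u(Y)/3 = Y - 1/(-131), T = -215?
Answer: 3*√415376241/131 ≈ 466.74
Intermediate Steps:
u(Y) = -3/131 - 3*Y (u(Y) = -3*(Y - 1/(-131)) = -3*(Y - 1*(-1/131)) = -3*(Y + 1/131) = -3*(1/131 + Y) = -3/131 - 3*Y)
√(u(T) + 217197) = √((-3/131 - 3*(-215)) + 217197) = √((-3/131 + 645) + 217197) = √(84492/131 + 217197) = √(28537299/131) = 3*√415376241/131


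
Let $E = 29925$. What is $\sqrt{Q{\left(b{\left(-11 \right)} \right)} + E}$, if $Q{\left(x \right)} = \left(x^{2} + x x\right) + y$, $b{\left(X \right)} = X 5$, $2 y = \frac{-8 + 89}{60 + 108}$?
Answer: $\frac{\sqrt{28204589}}{28} \approx 189.67$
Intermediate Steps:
$y = \frac{27}{112}$ ($y = \frac{\left(-8 + 89\right) \frac{1}{60 + 108}}{2} = \frac{81 \cdot \frac{1}{168}}{2} = \frac{1}{2} \cdot \frac{27}{56} = \frac{27}{112} \approx 0.24107$)
$b{\left(X \right)} = 5 X$
$Q{\left(x \right)} = \frac{27}{112} + 2 x^{2}$ ($Q{\left(x \right)} = \left(x^{2} + x x\right) + \frac{27}{112} = \left(x^{2} + x^{2}\right) + \frac{27}{112} = 2 x^{2} + \frac{27}{112} = \frac{27}{112} + 2 x^{2}$)
$\sqrt{Q{\left(b{\left(-11 \right)} \right)} + E} = \sqrt{\left(\frac{27}{112} + 2 \left(5 \left(-11\right)\right)^{2}\right) + 29925} = \sqrt{\left(\frac{27}{112} + 2 \left(-55\right)^{2}\right) + 29925} = \sqrt{\left(\frac{27}{112} + 2 \cdot 3025\right) + 29925} = \sqrt{\left(\frac{27}{112} + 6050\right) + 29925} = \sqrt{\frac{677627}{112} + 29925} = \sqrt{\frac{4029227}{112}} = \frac{\sqrt{28204589}}{28}$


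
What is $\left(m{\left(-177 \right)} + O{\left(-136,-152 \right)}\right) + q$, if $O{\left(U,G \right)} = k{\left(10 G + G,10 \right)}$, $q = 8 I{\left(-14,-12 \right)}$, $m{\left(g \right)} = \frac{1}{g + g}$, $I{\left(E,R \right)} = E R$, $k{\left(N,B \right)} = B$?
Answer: $\frac{479315}{354} \approx 1354.0$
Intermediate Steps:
$m{\left(g \right)} = \frac{1}{2 g}$
$q = 1344$ ($q = 8 \left(\left(-14\right) \left(-12\right)\right) = 8 \cdot 168 = 1344$)
$O{\left(U,G \right)} = 10$
$\left(m{\left(-177 \right)} + O{\left(-136,-152 \right)}\right) + q = \left(\frac{1}{2 \left(-177\right)} + 10\right) + 1344 = \left(\frac{1}{2} \left(- \frac{1}{177}\right) + 10\right) + 1344 = \left(- \frac{1}{354} + 10\right) + 1344 = \frac{3539}{354} + 1344 = \frac{479315}{354}$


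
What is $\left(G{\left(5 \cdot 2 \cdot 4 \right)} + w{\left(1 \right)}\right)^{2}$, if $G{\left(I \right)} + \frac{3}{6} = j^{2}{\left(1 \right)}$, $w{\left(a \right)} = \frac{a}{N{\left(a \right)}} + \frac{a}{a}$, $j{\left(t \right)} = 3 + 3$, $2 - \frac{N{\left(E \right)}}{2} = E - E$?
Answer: $\frac{21609}{16} \approx 1350.6$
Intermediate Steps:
$N{\left(E \right)} = 4$ ($N{\left(E \right)} = 4 - 2 \left(E - E\right) = 4 - 0 = 4 + 0 = 4$)
$j{\left(t \right)} = 6$
$w{\left(a \right)} = 1 + \frac{a}{4}$ ($w{\left(a \right)} = \frac{a}{4} + \frac{a}{a} = a \frac{1}{4} + 1 = \frac{a}{4} + 1 = 1 + \frac{a}{4}$)
$G{\left(I \right)} = \frac{71}{2}$ ($G{\left(I \right)} = - \frac{1}{2} + 6^{2} = - \frac{1}{2} + 36 = \frac{71}{2}$)
$\left(G{\left(5 \cdot 2 \cdot 4 \right)} + w{\left(1 \right)}\right)^{2} = \left(\frac{71}{2} + \left(1 + \frac{1}{4} \cdot 1\right)\right)^{2} = \left(\frac{71}{2} + \left(1 + \frac{1}{4}\right)\right)^{2} = \left(\frac{71}{2} + \frac{5}{4}\right)^{2} = \left(\frac{147}{4}\right)^{2} = \frac{21609}{16}$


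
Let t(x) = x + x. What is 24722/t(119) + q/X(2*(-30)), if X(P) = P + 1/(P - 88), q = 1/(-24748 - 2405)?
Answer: 425829023555/4099478481 ≈ 103.87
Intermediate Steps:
t(x) = 2*x
q = -1/27153 (q = 1/(-27153) = -1/27153 ≈ -3.6828e-5)
X(P) = P + 1/(-88 + P)
24722/t(119) + q/X(2*(-30)) = 24722/((2*119)) - (-88 + 2*(-30))/(1 + (2*(-30))**2 - 176*(-30))/27153 = 24722/238 - (-88 - 60)/(1 + (-60)**2 - 88*(-60))/27153 = 24722*(1/238) - (-148/(1 + 3600 + 5280))/27153 = 12361/119 - 1/(27153*((-1/148*8881))) = 12361/119 - 1/(27153*(-8881/148)) = 12361/119 - 1/27153*(-148/8881) = 12361/119 + 148/241145793 = 425829023555/4099478481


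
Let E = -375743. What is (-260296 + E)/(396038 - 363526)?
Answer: -636039/32512 ≈ -19.563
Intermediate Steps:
(-260296 + E)/(396038 - 363526) = (-260296 - 375743)/(396038 - 363526) = -636039/32512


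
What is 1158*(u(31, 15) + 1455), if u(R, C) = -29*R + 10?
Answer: 655428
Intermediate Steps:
u(R, C) = 10 - 29*R
1158*(u(31, 15) + 1455) = 1158*((10 - 29*31) + 1455) = 1158*((10 - 899) + 1455) = 1158*(-889 + 1455) = 1158*566 = 655428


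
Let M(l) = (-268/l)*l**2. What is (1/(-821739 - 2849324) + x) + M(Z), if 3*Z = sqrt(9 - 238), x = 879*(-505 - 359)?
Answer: -2788010821729/3671063 - 268*I*sqrt(229)/3 ≈ -7.5946e+5 - 1351.9*I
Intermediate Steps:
x = -759456 (x = 879*(-864) = -759456)
Z = I*sqrt(229)/3 (Z = sqrt(9 - 238)/3 = sqrt(-229)/3 = (I*sqrt(229))/3 = I*sqrt(229)/3 ≈ 5.0443*I)
M(l) = -268*l
(1/(-821739 - 2849324) + x) + M(Z) = (1/(-821739 - 2849324) - 759456) - 268*I*sqrt(229)/3 = (1/(-3671063) - 759456) - 268*I*sqrt(229)/3 = (-1/3671063 - 759456) - 268*I*sqrt(229)/3 = -2788010821729/3671063 - 268*I*sqrt(229)/3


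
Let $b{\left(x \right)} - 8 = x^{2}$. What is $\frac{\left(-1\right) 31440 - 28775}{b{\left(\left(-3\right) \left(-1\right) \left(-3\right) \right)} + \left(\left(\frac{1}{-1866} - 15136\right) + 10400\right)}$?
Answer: $\frac{112361190}{8671303} \approx 12.958$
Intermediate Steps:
$b{\left(x \right)} = 8 + x^{2}$
$\frac{\left(-1\right) 31440 - 28775}{b{\left(\left(-3\right) \left(-1\right) \left(-3\right) \right)} + \left(\left(\frac{1}{-1866} - 15136\right) + 10400\right)} = \frac{\left(-1\right) 31440 - 28775}{\left(8 + \left(\left(-3\right) \left(-1\right) \left(-3\right)\right)^{2}\right) + \left(\left(\frac{1}{-1866} - 15136\right) + 10400\right)} = \frac{-31440 - 28775}{\left(8 + \left(3 \left(-3\right)\right)^{2}\right) + \left(\left(- \frac{1}{1866} - 15136\right) + 10400\right)} = - \frac{60215}{\left(8 + \left(-9\right)^{2}\right) + \left(- \frac{28243777}{1866} + 10400\right)} = - \frac{60215}{\left(8 + 81\right) - \frac{8837377}{1866}} = - \frac{60215}{89 - \frac{8837377}{1866}} = - \frac{60215}{- \frac{8671303}{1866}} = \left(-60215\right) \left(- \frac{1866}{8671303}\right) = \frac{112361190}{8671303}$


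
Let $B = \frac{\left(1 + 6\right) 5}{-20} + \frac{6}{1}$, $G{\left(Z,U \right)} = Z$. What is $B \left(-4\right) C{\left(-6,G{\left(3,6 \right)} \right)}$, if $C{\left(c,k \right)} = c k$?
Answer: $306$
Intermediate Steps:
$B = \frac{17}{4}$ ($B = 7 \cdot 5 \left(- \frac{1}{20}\right) + 6 \cdot 1 = 35 \left(- \frac{1}{20}\right) + 6 = - \frac{7}{4} + 6 = \frac{17}{4} \approx 4.25$)
$B \left(-4\right) C{\left(-6,G{\left(3,6 \right)} \right)} = \frac{17}{4} \left(-4\right) \left(\left(-6\right) 3\right) = \left(-17\right) \left(-18\right) = 306$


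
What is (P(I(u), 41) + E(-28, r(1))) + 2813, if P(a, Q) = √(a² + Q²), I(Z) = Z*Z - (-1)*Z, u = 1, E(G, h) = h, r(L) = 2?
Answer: 2815 + √1685 ≈ 2856.0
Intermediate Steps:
I(Z) = Z + Z² (I(Z) = Z² + Z = Z + Z²)
P(a, Q) = √(Q² + a²)
(P(I(u), 41) + E(-28, r(1))) + 2813 = (√(41² + (1*(1 + 1))²) + 2) + 2813 = (√(1681 + (1*2)²) + 2) + 2813 = (√(1681 + 2²) + 2) + 2813 = (√(1681 + 4) + 2) + 2813 = (√1685 + 2) + 2813 = (2 + √1685) + 2813 = 2815 + √1685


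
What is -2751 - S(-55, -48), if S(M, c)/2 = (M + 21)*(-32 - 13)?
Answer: -5811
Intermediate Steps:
S(M, c) = -1890 - 90*M (S(M, c) = 2*((M + 21)*(-32 - 13)) = 2*((21 + M)*(-45)) = 2*(-945 - 45*M) = -1890 - 90*M)
-2751 - S(-55, -48) = -2751 - (-1890 - 90*(-55)) = -2751 - (-1890 + 4950) = -2751 - 1*3060 = -2751 - 3060 = -5811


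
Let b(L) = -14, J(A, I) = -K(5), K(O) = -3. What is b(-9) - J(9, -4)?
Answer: -17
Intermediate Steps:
J(A, I) = 3 (J(A, I) = -1*(-3) = 3)
b(-9) - J(9, -4) = -14 - 1*3 = -14 - 3 = -17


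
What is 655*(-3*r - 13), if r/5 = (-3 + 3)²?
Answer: -8515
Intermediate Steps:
r = 0 (r = 5*(-3 + 3)² = 5*0² = 5*0 = 0)
655*(-3*r - 13) = 655*(-3*0 - 13) = 655*(0 - 13) = 655*(-13) = -8515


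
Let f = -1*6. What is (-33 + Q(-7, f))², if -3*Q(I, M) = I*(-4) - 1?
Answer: 1764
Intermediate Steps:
f = -6
Q(I, M) = ⅓ + 4*I/3 (Q(I, M) = -(I*(-4) - 1)/3 = -(-4*I - 1)/3 = -(-1 - 4*I)/3 = ⅓ + 4*I/3)
(-33 + Q(-7, f))² = (-33 + (⅓ + (4/3)*(-7)))² = (-33 + (⅓ - 28/3))² = (-33 - 9)² = (-42)² = 1764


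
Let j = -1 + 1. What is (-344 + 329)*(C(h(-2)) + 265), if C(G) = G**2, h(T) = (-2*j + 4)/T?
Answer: -4035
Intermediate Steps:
j = 0
h(T) = 4/T (h(T) = (-2*0 + 4)/T = (0 + 4)/T = 4/T)
(-344 + 329)*(C(h(-2)) + 265) = (-344 + 329)*((4/(-2))**2 + 265) = -15*((4*(-1/2))**2 + 265) = -15*((-2)**2 + 265) = -15*(4 + 265) = -15*269 = -4035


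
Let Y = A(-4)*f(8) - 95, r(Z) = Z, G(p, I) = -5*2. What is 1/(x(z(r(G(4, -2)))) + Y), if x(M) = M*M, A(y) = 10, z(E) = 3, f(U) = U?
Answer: -⅙ ≈ -0.16667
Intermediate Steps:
G(p, I) = -10
x(M) = M²
Y = -15 (Y = 10*8 - 95 = 80 - 95 = -15)
1/(x(z(r(G(4, -2)))) + Y) = 1/(3² - 15) = 1/(9 - 15) = 1/(-6) = -⅙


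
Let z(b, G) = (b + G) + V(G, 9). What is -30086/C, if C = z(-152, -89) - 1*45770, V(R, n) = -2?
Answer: 30086/46013 ≈ 0.65386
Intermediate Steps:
z(b, G) = -2 + G + b (z(b, G) = (b + G) - 2 = (G + b) - 2 = -2 + G + b)
C = -46013 (C = (-2 - 89 - 152) - 1*45770 = -243 - 45770 = -46013)
-30086/C = -30086/(-46013) = -30086*(-1/46013) = 30086/46013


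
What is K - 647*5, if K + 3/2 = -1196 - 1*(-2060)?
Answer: -4745/2 ≈ -2372.5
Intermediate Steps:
K = 1725/2 (K = -3/2 + (-1196 - 1*(-2060)) = -3/2 + (-1196 + 2060) = -3/2 + 864 = 1725/2 ≈ 862.50)
K - 647*5 = 1725/2 - 647*5 = 1725/2 - 1*3235 = 1725/2 - 3235 = -4745/2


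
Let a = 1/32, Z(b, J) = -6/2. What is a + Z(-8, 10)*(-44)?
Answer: 4225/32 ≈ 132.03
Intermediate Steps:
Z(b, J) = -3 (Z(b, J) = -6*½ = -3)
a = 1/32 ≈ 0.031250
a + Z(-8, 10)*(-44) = 1/32 - 3*(-44) = 1/32 + 132 = 4225/32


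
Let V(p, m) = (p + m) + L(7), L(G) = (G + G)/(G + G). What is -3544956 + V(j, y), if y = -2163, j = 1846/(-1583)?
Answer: -5615089640/1583 ≈ -3.5471e+6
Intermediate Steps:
j = -1846/1583 (j = 1846*(-1/1583) = -1846/1583 ≈ -1.1661)
L(G) = 1 (L(G) = (2*G)/((2*G)) = (2*G)*(1/(2*G)) = 1)
V(p, m) = 1 + m + p (V(p, m) = (p + m) + 1 = (m + p) + 1 = 1 + m + p)
-3544956 + V(j, y) = -3544956 + (1 - 2163 - 1846/1583) = -3544956 - 3424292/1583 = -5615089640/1583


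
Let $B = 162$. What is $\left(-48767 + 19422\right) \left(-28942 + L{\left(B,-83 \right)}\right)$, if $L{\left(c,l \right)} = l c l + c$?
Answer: $-31904999110$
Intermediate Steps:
$L{\left(c,l \right)} = c + c l^{2}$ ($L{\left(c,l \right)} = c l l + c = c l^{2} + c = c + c l^{2}$)
$\left(-48767 + 19422\right) \left(-28942 + L{\left(B,-83 \right)}\right) = \left(-48767 + 19422\right) \left(-28942 + 162 \left(1 + \left(-83\right)^{2}\right)\right) = - 29345 \left(-28942 + 162 \left(1 + 6889\right)\right) = - 29345 \left(-28942 + 162 \cdot 6890\right) = - 29345 \left(-28942 + 1116180\right) = \left(-29345\right) 1087238 = -31904999110$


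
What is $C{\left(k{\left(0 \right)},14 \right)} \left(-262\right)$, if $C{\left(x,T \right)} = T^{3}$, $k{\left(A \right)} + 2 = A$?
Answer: $-718928$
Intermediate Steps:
$k{\left(A \right)} = -2 + A$
$C{\left(k{\left(0 \right)},14 \right)} \left(-262\right) = 14^{3} \left(-262\right) = 2744 \left(-262\right) = -718928$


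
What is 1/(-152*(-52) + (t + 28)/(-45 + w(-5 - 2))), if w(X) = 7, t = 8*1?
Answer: 19/150158 ≈ 0.00012653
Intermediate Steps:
t = 8
1/(-152*(-52) + (t + 28)/(-45 + w(-5 - 2))) = 1/(-152*(-52) + (8 + 28)/(-45 + 7)) = 1/(7904 + 36/(-38)) = 1/(7904 - 1/38*36) = 1/(7904 - 18/19) = 1/(150158/19) = 19/150158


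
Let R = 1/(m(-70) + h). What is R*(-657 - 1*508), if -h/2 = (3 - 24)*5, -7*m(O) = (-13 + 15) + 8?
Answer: -1631/292 ≈ -5.5856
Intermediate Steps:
m(O) = -10/7 (m(O) = -((-13 + 15) + 8)/7 = -(2 + 8)/7 = -⅐*10 = -10/7)
h = 210 (h = -2*(3 - 24)*5 = -(-42)*5 = -2*(-105) = 210)
R = 7/1460 (R = 1/(-10/7 + 210) = 1/(1460/7) = 7/1460 ≈ 0.0047945)
R*(-657 - 1*508) = 7*(-657 - 1*508)/1460 = 7*(-657 - 508)/1460 = (7/1460)*(-1165) = -1631/292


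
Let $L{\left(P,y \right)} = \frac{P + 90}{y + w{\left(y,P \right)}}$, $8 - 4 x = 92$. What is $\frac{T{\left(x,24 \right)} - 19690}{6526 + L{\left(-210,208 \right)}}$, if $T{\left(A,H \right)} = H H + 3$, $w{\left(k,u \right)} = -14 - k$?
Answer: $- \frac{133777}{45742} \approx -2.9246$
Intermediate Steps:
$x = -21$ ($x = 2 - 23 = -21$)
$L{\left(P,y \right)} = - \frac{45}{7} - \frac{P}{14}$ ($L{\left(P,y \right)} = \frac{P + 90}{y - \left(14 + y\right)} = \frac{90 + P}{-14} = \left(90 + P\right) \left(- \frac{1}{14}\right) = - \frac{45}{7} - \frac{P}{14}$)
$T{\left(A,H \right)} = 3 + H^{2}$ ($T{\left(A,H \right)} = H^{2} + 3 = 3 + H^{2}$)
$\frac{T{\left(x,24 \right)} - 19690}{6526 + L{\left(-210,208 \right)}} = \frac{\left(3 + 24^{2}\right) - 19690}{6526 - - \frac{60}{7}} = \frac{\left(3 + 576\right) - 19690}{6526 + \left(- \frac{45}{7} + 15\right)} = \frac{579 - 19690}{6526 + \frac{60}{7}} = - \frac{19111}{\frac{45742}{7}} = \left(-19111\right) \frac{7}{45742} = - \frac{133777}{45742}$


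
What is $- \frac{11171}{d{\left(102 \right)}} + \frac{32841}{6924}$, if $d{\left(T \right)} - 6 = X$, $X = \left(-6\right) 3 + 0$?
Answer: $\frac{1619627}{1731} \approx 935.66$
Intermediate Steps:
$X = -18$ ($X = -18 + 0 = -18$)
$d{\left(T \right)} = -12$ ($d{\left(T \right)} = 6 - 18 = -12$)
$- \frac{11171}{d{\left(102 \right)}} + \frac{32841}{6924} = - \frac{11171}{-12} + \frac{32841}{6924} = \left(-11171\right) \left(- \frac{1}{12}\right) + 32841 \cdot \frac{1}{6924} = \frac{11171}{12} + \frac{10947}{2308} = \frac{1619627}{1731}$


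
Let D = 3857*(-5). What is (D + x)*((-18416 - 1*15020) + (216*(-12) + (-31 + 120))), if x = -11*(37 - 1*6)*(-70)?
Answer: -164780315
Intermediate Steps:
x = 23870 (x = -11*(37 - 6)*(-70) = -11*31*(-70) = -341*(-70) = 23870)
D = -19285
(D + x)*((-18416 - 1*15020) + (216*(-12) + (-31 + 120))) = (-19285 + 23870)*((-18416 - 1*15020) + (216*(-12) + (-31 + 120))) = 4585*((-18416 - 15020) + (-2592 + 89)) = 4585*(-33436 - 2503) = 4585*(-35939) = -164780315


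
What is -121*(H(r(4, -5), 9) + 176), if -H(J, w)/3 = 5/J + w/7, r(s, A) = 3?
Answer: -141570/7 ≈ -20224.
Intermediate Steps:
H(J, w) = -15/J - 3*w/7 (H(J, w) = -3*(5/J + w/7) = -15/J - 3*w/7)
-121*(H(r(4, -5), 9) + 176) = -121*((-15/3 - 3/7*9) + 176) = -121*((-15*⅓ - 27/7) + 176) = -121*((-5 - 27/7) + 176) = -121*(-62/7 + 176) = -121*1170/7 = -141570/7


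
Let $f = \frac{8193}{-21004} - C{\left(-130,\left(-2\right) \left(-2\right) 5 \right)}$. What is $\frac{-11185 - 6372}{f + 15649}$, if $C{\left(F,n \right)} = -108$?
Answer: $- \frac{368767228}{330951835} \approx -1.1143$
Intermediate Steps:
$f = \frac{2260239}{21004}$ ($f = \frac{8193}{-21004} - -108 = 8193 \left(- \frac{1}{21004}\right) + 108 = - \frac{8193}{21004} + 108 = \frac{2260239}{21004} \approx 107.61$)
$\frac{-11185 - 6372}{f + 15649} = \frac{-11185 - 6372}{\frac{2260239}{21004} + 15649} = - \frac{17557}{\frac{330951835}{21004}} = \left(-17557\right) \frac{21004}{330951835} = - \frac{368767228}{330951835}$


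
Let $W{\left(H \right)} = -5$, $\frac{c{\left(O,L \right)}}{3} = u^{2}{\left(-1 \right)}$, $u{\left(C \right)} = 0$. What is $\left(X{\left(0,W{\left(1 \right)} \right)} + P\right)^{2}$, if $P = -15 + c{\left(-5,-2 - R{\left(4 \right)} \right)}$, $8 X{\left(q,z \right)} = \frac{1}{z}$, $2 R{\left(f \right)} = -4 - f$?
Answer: $\frac{361201}{1600} \approx 225.75$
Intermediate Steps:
$R{\left(f \right)} = -2 - \frac{f}{2}$ ($R{\left(f \right)} = \frac{-4 - f}{2} = -2 - \frac{f}{2}$)
$c{\left(O,L \right)} = 0$ ($c{\left(O,L \right)} = 3 \cdot 0^{2} = 3 \cdot 0 = 0$)
$X{\left(q,z \right)} = \frac{1}{8 z}$
$P = -15$ ($P = -15 + 0 = -15$)
$\left(X{\left(0,W{\left(1 \right)} \right)} + P\right)^{2} = \left(\frac{1}{8 \left(-5\right)} - 15\right)^{2} = \left(\frac{1}{8} \left(- \frac{1}{5}\right) - 15\right)^{2} = \left(- \frac{1}{40} - 15\right)^{2} = \left(- \frac{601}{40}\right)^{2} = \frac{361201}{1600}$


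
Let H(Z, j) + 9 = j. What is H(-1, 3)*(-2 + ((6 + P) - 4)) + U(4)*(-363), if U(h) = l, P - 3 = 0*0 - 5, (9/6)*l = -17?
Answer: 4126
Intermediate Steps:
l = -34/3 (l = (⅔)*(-17) = -34/3 ≈ -11.333)
H(Z, j) = -9 + j
P = -2 (P = 3 + (0*0 - 5) = 3 + (0 - 5) = 3 - 5 = -2)
U(h) = -34/3
H(-1, 3)*(-2 + ((6 + P) - 4)) + U(4)*(-363) = (-9 + 3)*(-2 + ((6 - 2) - 4)) - 34/3*(-363) = -6*(-2 + (4 - 4)) + 4114 = -6*(-2 + 0) + 4114 = -6*(-2) + 4114 = 12 + 4114 = 4126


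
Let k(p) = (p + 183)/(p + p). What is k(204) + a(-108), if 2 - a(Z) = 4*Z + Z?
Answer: 73841/136 ≈ 542.95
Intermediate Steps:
a(Z) = 2 - 5*Z (a(Z) = 2 - (4*Z + Z) = 2 - 5*Z)
k(p) = (183 + p)/(2*p) (k(p) = (183 + p)/((2*p)) = (183 + p)*(1/(2*p)) = (183 + p)/(2*p))
k(204) + a(-108) = (½)*(183 + 204)/204 + (2 - 5*(-108)) = (½)*(1/204)*387 + (2 + 540) = 129/136 + 542 = 73841/136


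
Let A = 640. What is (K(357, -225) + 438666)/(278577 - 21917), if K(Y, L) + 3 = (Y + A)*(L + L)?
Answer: -9987/256660 ≈ -0.038911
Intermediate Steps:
K(Y, L) = -3 + 2*L*(640 + Y) (K(Y, L) = -3 + (Y + 640)*(L + L) = -3 + (640 + Y)*(2*L) = -3 + 2*L*(640 + Y))
(K(357, -225) + 438666)/(278577 - 21917) = ((-3 + 1280*(-225) + 2*(-225)*357) + 438666)/(278577 - 21917) = ((-3 - 288000 - 160650) + 438666)/256660 = (-448653 + 438666)*(1/256660) = -9987*1/256660 = -9987/256660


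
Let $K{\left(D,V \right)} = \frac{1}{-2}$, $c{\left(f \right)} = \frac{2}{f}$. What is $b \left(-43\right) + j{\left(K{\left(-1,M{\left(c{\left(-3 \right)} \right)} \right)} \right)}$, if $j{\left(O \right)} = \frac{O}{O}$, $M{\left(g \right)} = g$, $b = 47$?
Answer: $-2020$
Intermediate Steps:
$K{\left(D,V \right)} = - \frac{1}{2}$
$j{\left(O \right)} = 1$
$b \left(-43\right) + j{\left(K{\left(-1,M{\left(c{\left(-3 \right)} \right)} \right)} \right)} = 47 \left(-43\right) + 1 = -2021 + 1 = -2020$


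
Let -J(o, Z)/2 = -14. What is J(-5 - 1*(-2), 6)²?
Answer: 784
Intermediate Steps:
J(o, Z) = 28 (J(o, Z) = -2*(-14) = 28)
J(-5 - 1*(-2), 6)² = 28² = 784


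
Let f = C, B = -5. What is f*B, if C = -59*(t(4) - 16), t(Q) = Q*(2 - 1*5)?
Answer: -8260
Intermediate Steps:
t(Q) = -3*Q (t(Q) = Q*(2 - 5) = Q*(-3) = -3*Q)
C = 1652 (C = -59*(-3*4 - 16) = -59*(-12 - 16) = -59*(-28) = 1652)
f = 1652
f*B = 1652*(-5) = -8260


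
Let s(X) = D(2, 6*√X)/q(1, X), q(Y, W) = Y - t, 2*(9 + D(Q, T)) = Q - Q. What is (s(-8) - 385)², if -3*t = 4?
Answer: 7409284/49 ≈ 1.5121e+5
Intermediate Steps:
t = -4/3 (t = -⅓*4 = -4/3 ≈ -1.3333)
D(Q, T) = -9 (D(Q, T) = -9 + (Q - Q)/2 = -9 + (½)*0 = -9 + 0 = -9)
q(Y, W) = 4/3 + Y (q(Y, W) = Y - 1*(-4/3) = Y + 4/3 = 4/3 + Y)
s(X) = -27/7 (s(X) = -9/(4/3 + 1) = -9/7/3 = -9*3/7 = -27/7)
(s(-8) - 385)² = (-27/7 - 385)² = (-2722/7)² = 7409284/49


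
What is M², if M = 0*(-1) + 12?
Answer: 144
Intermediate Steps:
M = 12 (M = 0 + 12 = 12)
M² = 12² = 144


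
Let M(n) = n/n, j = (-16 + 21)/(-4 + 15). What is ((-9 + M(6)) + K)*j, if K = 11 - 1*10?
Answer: -35/11 ≈ -3.1818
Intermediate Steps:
j = 5/11 ≈ 0.45455
K = 1 (K = 11 - 10 = 1)
M(n) = 1
((-9 + M(6)) + K)*j = ((-9 + 1) + 1)*(5/11) = (-8 + 1)*(5/11) = -7*5/11 = -35/11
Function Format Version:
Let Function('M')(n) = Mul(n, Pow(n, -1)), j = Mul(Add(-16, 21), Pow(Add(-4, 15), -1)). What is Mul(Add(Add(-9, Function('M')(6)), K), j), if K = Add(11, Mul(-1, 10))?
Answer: Rational(-35, 11) ≈ -3.1818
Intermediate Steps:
j = Rational(5, 11) (j = Mul(5, Pow(11, -1)) = Mul(5, Rational(1, 11)) = Rational(5, 11) ≈ 0.45455)
K = 1 (K = Add(11, -10) = 1)
Function('M')(n) = 1
Mul(Add(Add(-9, Function('M')(6)), K), j) = Mul(Add(Add(-9, 1), 1), Rational(5, 11)) = Mul(Add(-8, 1), Rational(5, 11)) = Mul(-7, Rational(5, 11)) = Rational(-35, 11)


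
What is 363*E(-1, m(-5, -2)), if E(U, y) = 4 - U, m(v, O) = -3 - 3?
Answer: 1815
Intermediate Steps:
m(v, O) = -6
363*E(-1, m(-5, -2)) = 363*(4 - 1*(-1)) = 363*(4 + 1) = 363*5 = 1815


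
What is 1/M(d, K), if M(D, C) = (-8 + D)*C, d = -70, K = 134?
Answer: -1/10452 ≈ -9.5675e-5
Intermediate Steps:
M(D, C) = C*(-8 + D)
1/M(d, K) = 1/(134*(-8 - 70)) = 1/(134*(-78)) = 1/(-10452) = -1/10452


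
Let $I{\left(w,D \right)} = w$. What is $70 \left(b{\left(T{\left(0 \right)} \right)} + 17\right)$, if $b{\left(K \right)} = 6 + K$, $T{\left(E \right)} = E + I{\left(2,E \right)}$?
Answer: $1750$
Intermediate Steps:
$T{\left(E \right)} = 2 + E$ ($T{\left(E \right)} = E + 2 = 2 + E$)
$70 \left(b{\left(T{\left(0 \right)} \right)} + 17\right) = 70 \left(\left(6 + \left(2 + 0\right)\right) + 17\right) = 70 \left(\left(6 + 2\right) + 17\right) = 70 \left(8 + 17\right) = 70 \cdot 25 = 1750$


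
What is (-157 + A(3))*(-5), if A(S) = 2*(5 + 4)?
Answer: 695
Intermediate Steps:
A(S) = 18 (A(S) = 2*9 = 18)
(-157 + A(3))*(-5) = (-157 + 18)*(-5) = -139*(-5) = 695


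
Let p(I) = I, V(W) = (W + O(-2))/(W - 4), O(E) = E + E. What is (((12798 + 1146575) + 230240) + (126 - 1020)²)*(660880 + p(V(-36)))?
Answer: 1446568715969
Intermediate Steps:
O(E) = 2*E
V(W) = 1 (V(W) = (W + 2*(-2))/(W - 4) = (W - 4)/(-4 + W) = (-4 + W)/(-4 + W) = 1)
(((12798 + 1146575) + 230240) + (126 - 1020)²)*(660880 + p(V(-36))) = (((12798 + 1146575) + 230240) + (126 - 1020)²)*(660880 + 1) = ((1159373 + 230240) + (-894)²)*660881 = (1389613 + 799236)*660881 = 2188849*660881 = 1446568715969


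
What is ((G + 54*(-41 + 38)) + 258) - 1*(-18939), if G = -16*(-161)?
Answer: 21611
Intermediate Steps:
G = 2576
((G + 54*(-41 + 38)) + 258) - 1*(-18939) = ((2576 + 54*(-41 + 38)) + 258) - 1*(-18939) = ((2576 + 54*(-3)) + 258) + 18939 = ((2576 - 162) + 258) + 18939 = (2414 + 258) + 18939 = 2672 + 18939 = 21611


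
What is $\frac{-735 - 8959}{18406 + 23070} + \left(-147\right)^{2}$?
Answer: $\frac{448122595}{20738} \approx 21609.0$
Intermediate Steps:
$\frac{-735 - 8959}{18406 + 23070} + \left(-147\right)^{2} = - \frac{9694}{41476} + 21609 = \left(-9694\right) \frac{1}{41476} + 21609 = - \frac{4847}{20738} + 21609 = \frac{448122595}{20738}$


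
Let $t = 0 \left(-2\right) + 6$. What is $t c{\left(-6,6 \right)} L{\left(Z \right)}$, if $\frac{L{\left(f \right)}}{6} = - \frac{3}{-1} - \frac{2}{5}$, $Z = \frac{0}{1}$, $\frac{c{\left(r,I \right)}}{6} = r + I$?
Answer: $0$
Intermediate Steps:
$c{\left(r,I \right)} = 6 I + 6 r$ ($c{\left(r,I \right)} = 6 \left(r + I\right) = 6 \left(I + r\right) = 6 I + 6 r$)
$Z = 0$ ($Z = 0 \cdot 1 = 0$)
$t = 6$ ($t = 0 + 6 = 6$)
$L{\left(f \right)} = \frac{78}{5}$ ($L{\left(f \right)} = 6 \left(- \frac{3}{-1} - \frac{2}{5}\right) = 6 \left(\left(-3\right) \left(-1\right) - \frac{2}{5}\right) = 6 \left(3 - \frac{2}{5}\right) = 6 \cdot \frac{13}{5} = \frac{78}{5}$)
$t c{\left(-6,6 \right)} L{\left(Z \right)} = 6 \left(6 \cdot 6 + 6 \left(-6\right)\right) \frac{78}{5} = 6 \left(36 - 36\right) \frac{78}{5} = 6 \cdot 0 \cdot \frac{78}{5} = 0 \cdot \frac{78}{5} = 0$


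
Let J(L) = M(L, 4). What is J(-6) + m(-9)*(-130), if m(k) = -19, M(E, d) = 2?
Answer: 2472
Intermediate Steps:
J(L) = 2
J(-6) + m(-9)*(-130) = 2 - 19*(-130) = 2 + 2470 = 2472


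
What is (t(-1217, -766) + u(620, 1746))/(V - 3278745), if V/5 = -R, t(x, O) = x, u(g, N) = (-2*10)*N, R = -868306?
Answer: -36137/1062785 ≈ -0.034002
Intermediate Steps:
u(g, N) = -20*N
V = 4341530 (V = 5*(-1*(-868306)) = 5*868306 = 4341530)
(t(-1217, -766) + u(620, 1746))/(V - 3278745) = (-1217 - 20*1746)/(4341530 - 3278745) = (-1217 - 34920)/1062785 = -36137*1/1062785 = -36137/1062785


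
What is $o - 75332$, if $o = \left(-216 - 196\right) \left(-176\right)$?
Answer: $-2820$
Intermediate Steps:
$o = 72512$ ($o = \left(-412\right) \left(-176\right) = 72512$)
$o - 75332 = 72512 - 75332 = -2820$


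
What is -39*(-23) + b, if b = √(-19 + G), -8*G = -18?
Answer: 897 + I*√67/2 ≈ 897.0 + 4.0927*I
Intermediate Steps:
G = 9/4 (G = -⅛*(-18) = 9/4 ≈ 2.2500)
b = I*√67/2 (b = √(-19 + 9/4) = √(-67/4) = I*√67/2 ≈ 4.0927*I)
-39*(-23) + b = -39*(-23) + I*√67/2 = 897 + I*√67/2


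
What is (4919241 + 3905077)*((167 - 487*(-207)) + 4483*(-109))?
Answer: -3420932183378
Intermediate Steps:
(4919241 + 3905077)*((167 - 487*(-207)) + 4483*(-109)) = 8824318*((167 + 100809) - 488647) = 8824318*(100976 - 488647) = 8824318*(-387671) = -3420932183378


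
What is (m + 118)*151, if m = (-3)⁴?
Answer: 30049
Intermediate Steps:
m = 81
(m + 118)*151 = (81 + 118)*151 = 199*151 = 30049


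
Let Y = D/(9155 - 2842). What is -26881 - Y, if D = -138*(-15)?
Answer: -169701823/6313 ≈ -26881.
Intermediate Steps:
D = 2070
Y = 2070/6313 (Y = 2070/(9155 - 2842) = 2070/6313 ≈ 0.32789)
-26881 - Y = -26881 - 1*2070/6313 = -26881 - 2070/6313 = -169701823/6313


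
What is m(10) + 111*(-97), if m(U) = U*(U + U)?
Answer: -10567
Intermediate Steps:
m(U) = 2*U**2 (m(U) = U*(2*U) = 2*U**2)
m(10) + 111*(-97) = 2*10**2 + 111*(-97) = 2*100 - 10767 = 200 - 10767 = -10567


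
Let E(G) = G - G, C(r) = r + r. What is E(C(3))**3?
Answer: 0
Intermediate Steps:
C(r) = 2*r
E(G) = 0
E(C(3))**3 = 0**3 = 0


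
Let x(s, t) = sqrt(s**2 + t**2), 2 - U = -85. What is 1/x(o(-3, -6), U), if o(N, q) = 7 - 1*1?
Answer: sqrt(5)/195 ≈ 0.011467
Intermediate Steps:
o(N, q) = 6 (o(N, q) = 7 - 1 = 6)
U = 87 (U = 2 - 1*(-85) = 2 + 85 = 87)
1/x(o(-3, -6), U) = 1/(sqrt(6**2 + 87**2)) = 1/(sqrt(36 + 7569)) = 1/(sqrt(7605)) = 1/(39*sqrt(5)) = sqrt(5)/195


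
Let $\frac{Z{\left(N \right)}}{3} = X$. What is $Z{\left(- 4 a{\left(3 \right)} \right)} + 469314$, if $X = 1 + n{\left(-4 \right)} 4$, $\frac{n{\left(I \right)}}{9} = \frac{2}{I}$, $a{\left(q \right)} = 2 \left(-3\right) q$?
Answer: $469263$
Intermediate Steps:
$a{\left(q \right)} = - 6 q$
$n{\left(I \right)} = \frac{18}{I}$ ($n{\left(I \right)} = 9 \frac{2}{I} = \frac{18}{I}$)
$X = -17$ ($X = 1 + \frac{18}{-4} \cdot 4 = 1 + 18 \left(- \frac{1}{4}\right) 4 = 1 - 18 = -17$)
$Z{\left(N \right)} = -51$ ($Z{\left(N \right)} = 3 \left(-17\right) = -51$)
$Z{\left(- 4 a{\left(3 \right)} \right)} + 469314 = -51 + 469314 = 469263$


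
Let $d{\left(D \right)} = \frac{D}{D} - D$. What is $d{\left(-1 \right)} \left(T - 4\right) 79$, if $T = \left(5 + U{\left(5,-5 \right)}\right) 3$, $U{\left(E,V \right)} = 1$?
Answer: $2212$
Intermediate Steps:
$d{\left(D \right)} = 1 - D$
$T = 18$ ($T = \left(5 + 1\right) 3 = 6 \cdot 3 = 18$)
$d{\left(-1 \right)} \left(T - 4\right) 79 = \left(1 - -1\right) \left(18 - 4\right) 79 = \left(1 + 1\right) 14 \cdot 79 = 2 \cdot 14 \cdot 79 = 28 \cdot 79 = 2212$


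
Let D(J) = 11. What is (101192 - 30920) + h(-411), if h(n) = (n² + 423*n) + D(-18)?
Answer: 65351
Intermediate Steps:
h(n) = 11 + n² + 423*n (h(n) = (n² + 423*n) + 11 = 11 + n² + 423*n)
(101192 - 30920) + h(-411) = (101192 - 30920) + (11 + (-411)² + 423*(-411)) = 70272 + (11 + 168921 - 173853) = 70272 - 4921 = 65351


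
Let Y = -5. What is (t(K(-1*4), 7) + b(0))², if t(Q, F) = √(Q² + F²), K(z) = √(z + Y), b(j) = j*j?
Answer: 40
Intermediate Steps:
b(j) = j²
K(z) = √(-5 + z) (K(z) = √(z - 5) = √(-5 + z))
t(Q, F) = √(F² + Q²)
(t(K(-1*4), 7) + b(0))² = (√(7² + (√(-5 - 1*4))²) + 0²)² = (√(49 + (√(-5 - 4))²) + 0)² = (√(49 + (√(-9))²) + 0)² = (√(49 + (3*I)²) + 0)² = (√(49 - 9) + 0)² = (√40 + 0)² = (2*√10 + 0)² = (2*√10)² = 40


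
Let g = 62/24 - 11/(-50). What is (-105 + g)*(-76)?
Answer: 582521/75 ≈ 7766.9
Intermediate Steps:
g = 841/300 (g = 62*(1/24) - 11*(-1/50) = 31/12 + 11/50 = 841/300 ≈ 2.8033)
(-105 + g)*(-76) = (-105 + 841/300)*(-76) = -30659/300*(-76) = 582521/75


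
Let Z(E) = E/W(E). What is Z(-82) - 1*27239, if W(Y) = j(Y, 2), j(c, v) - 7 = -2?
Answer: -136277/5 ≈ -27255.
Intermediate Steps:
j(c, v) = 5 (j(c, v) = 7 - 2 = 5)
W(Y) = 5
Z(E) = E/5
Z(-82) - 1*27239 = (⅕)*(-82) - 1*27239 = -82/5 - 27239 = -136277/5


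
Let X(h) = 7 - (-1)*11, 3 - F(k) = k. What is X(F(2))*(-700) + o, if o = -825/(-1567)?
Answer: -19743375/1567 ≈ -12599.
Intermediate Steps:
F(k) = 3 - k
X(h) = 18 (X(h) = 7 - 1*(-11) = 7 + 11 = 18)
o = 825/1567 (o = -825*(-1/1567) = 825/1567 ≈ 0.52648)
X(F(2))*(-700) + o = 18*(-700) + 825/1567 = -12600 + 825/1567 = -19743375/1567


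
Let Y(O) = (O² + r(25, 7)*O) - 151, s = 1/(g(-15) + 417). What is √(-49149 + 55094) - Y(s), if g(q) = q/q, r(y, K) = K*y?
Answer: 26310173/174724 + √5945 ≈ 227.69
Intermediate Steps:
g(q) = 1
s = 1/418 (s = 1/(1 + 417) = 1/418 ≈ 0.0023923)
Y(O) = -151 + O² + 175*O (Y(O) = (O² + (7*25)*O) - 151 = (O² + 175*O) - 151 = -151 + O² + 175*O)
√(-49149 + 55094) - Y(s) = √(-49149 + 55094) - (-151 + (1/418)² + 175*(1/418)) = √5945 - (-151 + 1/174724 + 175/418) = √5945 - 1*(-26310173/174724) = √5945 + 26310173/174724 = 26310173/174724 + √5945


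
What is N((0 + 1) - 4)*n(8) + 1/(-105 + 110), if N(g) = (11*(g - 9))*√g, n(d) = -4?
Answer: ⅕ + 528*I*√3 ≈ 0.2 + 914.52*I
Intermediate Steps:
N(g) = √g*(-99 + 11*g) (N(g) = (11*(-9 + g))*√g = (-99 + 11*g)*√g = √g*(-99 + 11*g))
N((0 + 1) - 4)*n(8) + 1/(-105 + 110) = (11*√((0 + 1) - 4)*(-9 + ((0 + 1) - 4)))*(-4) + 1/(-105 + 110) = (11*√(1 - 4)*(-9 + (1 - 4)))*(-4) + 1/5 = (11*√(-3)*(-9 - 3))*(-4) + ⅕ = (11*(I*√3)*(-12))*(-4) + ⅕ = -132*I*√3*(-4) + ⅕ = 528*I*√3 + ⅕ = ⅕ + 528*I*√3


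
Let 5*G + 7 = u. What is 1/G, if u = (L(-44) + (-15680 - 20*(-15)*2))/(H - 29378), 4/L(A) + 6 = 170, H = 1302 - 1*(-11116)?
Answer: -3476800/4249241 ≈ -0.81822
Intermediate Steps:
H = 12418 (H = 1302 + 11116 = 12418)
L(A) = 1/41 (L(A) = 4/(-6 + 170) = 4/164 = 4*(1/164) = 1/41)
u = 618279/695360 (u = (1/41 + (-15680 - 20*(-15)*2))/(12418 - 29378) = (1/41 + (-15680 + 300*2))/(-16960) = (1/41 + (-15680 + 600))*(-1/16960) = (1/41 - 15080)*(-1/16960) = -618279/41*(-1/16960) = 618279/695360 ≈ 0.88915)
G = -4249241/3476800 (G = -7/5 + (1/5)*(618279/695360) = -7/5 + 618279/3476800 = -4249241/3476800 ≈ -1.2222)
1/G = 1/(-4249241/3476800) = -3476800/4249241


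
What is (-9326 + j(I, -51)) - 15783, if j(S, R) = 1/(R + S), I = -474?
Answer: -13182226/525 ≈ -25109.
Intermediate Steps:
(-9326 + j(I, -51)) - 15783 = (-9326 + 1/(-51 - 474)) - 15783 = (-9326 + 1/(-525)) - 15783 = (-9326 - 1/525) - 15783 = -4896151/525 - 15783 = -13182226/525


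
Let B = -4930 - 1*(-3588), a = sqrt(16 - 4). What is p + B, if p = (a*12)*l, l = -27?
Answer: -1342 - 648*sqrt(3) ≈ -2464.4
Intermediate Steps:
a = 2*sqrt(3) (a = sqrt(12) = 2*sqrt(3) ≈ 3.4641)
p = -648*sqrt(3) (p = ((2*sqrt(3))*12)*(-27) = (24*sqrt(3))*(-27) = -648*sqrt(3) ≈ -1122.4)
B = -1342 (B = -4930 + 3588 = -1342)
p + B = -648*sqrt(3) - 1342 = -1342 - 648*sqrt(3)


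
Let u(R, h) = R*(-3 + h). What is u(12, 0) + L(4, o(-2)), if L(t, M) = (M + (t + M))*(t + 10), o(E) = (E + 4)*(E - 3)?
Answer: -260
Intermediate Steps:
o(E) = (-3 + E)*(4 + E) (o(E) = (4 + E)*(-3 + E) = (-3 + E)*(4 + E))
L(t, M) = (10 + t)*(t + 2*M) (L(t, M) = (M + (M + t))*(10 + t) = (t + 2*M)*(10 + t) = (10 + t)*(t + 2*M))
u(12, 0) + L(4, o(-2)) = 12*(-3 + 0) + (4**2 + 10*4 + 20*(-12 - 2 + (-2)**2) + 2*(-12 - 2 + (-2)**2)*4) = 12*(-3) + (16 + 40 + 20*(-12 - 2 + 4) + 2*(-12 - 2 + 4)*4) = -36 + (16 + 40 + 20*(-10) + 2*(-10)*4) = -36 + (16 + 40 - 200 - 80) = -36 - 224 = -260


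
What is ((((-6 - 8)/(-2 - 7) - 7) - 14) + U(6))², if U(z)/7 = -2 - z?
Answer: 461041/81 ≈ 5691.9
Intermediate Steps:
U(z) = -14 - 7*z (U(z) = 7*(-2 - z) = -14 - 7*z)
((((-6 - 8)/(-2 - 7) - 7) - 14) + U(6))² = ((((-6 - 8)/(-2 - 7) - 7) - 14) + (-14 - 7*6))² = (((-14/(-9) - 7) - 14) + (-14 - 42))² = (((-14*(-⅑) - 7) - 14) - 56)² = (((14/9 - 7) - 14) - 56)² = ((-49/9 - 14) - 56)² = (-175/9 - 56)² = (-679/9)² = 461041/81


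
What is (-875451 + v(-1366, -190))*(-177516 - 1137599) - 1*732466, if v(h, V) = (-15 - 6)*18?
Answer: 1151815122869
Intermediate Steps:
v(h, V) = -378 (v(h, V) = -21*18 = -378)
(-875451 + v(-1366, -190))*(-177516 - 1137599) - 1*732466 = (-875451 - 378)*(-177516 - 1137599) - 1*732466 = -875829*(-1315115) - 732466 = 1151815855335 - 732466 = 1151815122869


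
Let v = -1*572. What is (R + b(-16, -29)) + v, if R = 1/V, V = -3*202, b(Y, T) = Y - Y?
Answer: -346633/606 ≈ -572.00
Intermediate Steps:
b(Y, T) = 0
V = -606
R = -1/606 (R = 1/(-606) = -1/606 ≈ -0.0016502)
v = -572
(R + b(-16, -29)) + v = (-1/606 + 0) - 572 = -1/606 - 572 = -346633/606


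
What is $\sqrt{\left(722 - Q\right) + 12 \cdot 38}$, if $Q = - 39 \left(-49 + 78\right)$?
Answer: $\sqrt{2309} \approx 48.052$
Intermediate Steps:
$Q = -1131$ ($Q = \left(-39\right) 29 = -1131$)
$\sqrt{\left(722 - Q\right) + 12 \cdot 38} = \sqrt{\left(722 - -1131\right) + 12 \cdot 38} = \sqrt{\left(722 + 1131\right) + 456} = \sqrt{1853 + 456} = \sqrt{2309}$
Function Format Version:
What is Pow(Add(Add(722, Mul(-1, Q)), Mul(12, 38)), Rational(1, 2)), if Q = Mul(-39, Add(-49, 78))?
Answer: Pow(2309, Rational(1, 2)) ≈ 48.052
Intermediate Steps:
Q = -1131 (Q = Mul(-39, 29) = -1131)
Pow(Add(Add(722, Mul(-1, Q)), Mul(12, 38)), Rational(1, 2)) = Pow(Add(Add(722, Mul(-1, -1131)), Mul(12, 38)), Rational(1, 2)) = Pow(Add(Add(722, 1131), 456), Rational(1, 2)) = Pow(Add(1853, 456), Rational(1, 2)) = Pow(2309, Rational(1, 2))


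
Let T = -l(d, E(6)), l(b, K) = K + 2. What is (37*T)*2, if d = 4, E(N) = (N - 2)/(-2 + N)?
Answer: -222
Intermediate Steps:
E(N) = 1 (E(N) = (-2 + N)/(-2 + N) = 1)
l(b, K) = 2 + K
T = -3 (T = -(2 + 1) = -1*3 = -3)
(37*T)*2 = (37*(-3))*2 = -111*2 = -222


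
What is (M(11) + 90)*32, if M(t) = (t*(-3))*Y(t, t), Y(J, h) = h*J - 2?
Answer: -122784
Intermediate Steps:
Y(J, h) = -2 + J*h (Y(J, h) = J*h - 2 = -2 + J*h)
M(t) = -3*t*(-2 + t**2) (M(t) = (t*(-3))*(-2 + t*t) = (-3*t)*(-2 + t**2) = -3*t*(-2 + t**2))
(M(11) + 90)*32 = (3*11*(2 - 1*11**2) + 90)*32 = (3*11*(2 - 1*121) + 90)*32 = (3*11*(2 - 121) + 90)*32 = (3*11*(-119) + 90)*32 = (-3927 + 90)*32 = -3837*32 = -122784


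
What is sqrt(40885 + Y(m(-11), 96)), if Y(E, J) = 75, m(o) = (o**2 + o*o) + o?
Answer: 64*sqrt(10) ≈ 202.39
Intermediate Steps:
m(o) = o + 2*o**2 (m(o) = (o**2 + o**2) + o = 2*o**2 + o = o + 2*o**2)
sqrt(40885 + Y(m(-11), 96)) = sqrt(40885 + 75) = sqrt(40960) = 64*sqrt(10)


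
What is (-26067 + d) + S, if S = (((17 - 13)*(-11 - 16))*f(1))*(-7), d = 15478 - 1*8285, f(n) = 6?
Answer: -14338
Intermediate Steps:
d = 7193 (d = 15478 - 8285 = 7193)
S = 4536 (S = (((17 - 13)*(-11 - 16))*6)*(-7) = ((4*(-27))*6)*(-7) = -108*6*(-7) = -648*(-7) = 4536)
(-26067 + d) + S = (-26067 + 7193) + 4536 = -18874 + 4536 = -14338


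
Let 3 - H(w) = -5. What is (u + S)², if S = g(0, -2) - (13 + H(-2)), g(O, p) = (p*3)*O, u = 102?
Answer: 6561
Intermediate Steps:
H(w) = 8 (H(w) = 3 - 1*(-5) = 3 + 5 = 8)
g(O, p) = 3*O*p (g(O, p) = (3*p)*O = 3*O*p)
S = -21 (S = 3*0*(-2) - (13 + 8) = 0 - 1*21 = 0 - 21 = -21)
(u + S)² = (102 - 21)² = 81² = 6561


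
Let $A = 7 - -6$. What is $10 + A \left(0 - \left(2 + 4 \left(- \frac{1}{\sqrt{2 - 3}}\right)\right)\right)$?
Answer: $-16 - 52 i \approx -16.0 - 52.0 i$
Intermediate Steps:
$A = 13$ ($A = 7 + 6 = 13$)
$10 + A \left(0 - \left(2 + 4 \left(- \frac{1}{\sqrt{2 - 3}}\right)\right)\right) = 10 + 13 \left(0 - \left(2 + 4 \left(- \frac{1}{\sqrt{2 - 3}}\right)\right)\right) = 10 + 13 \left(0 - \left(2 + 4 \left(- \frac{1}{\sqrt{-1}}\right)\right)\right) = 10 + 13 \left(0 - \left(2 + 4 \left(- \frac{1}{i}\right)\right)\right) = 10 + 13 \left(0 - \left(2 + 4 \left(- \left(-1\right) i\right)\right)\right) = 10 + 13 \left(0 - \left(2 + 4 i\right)\right) = 10 + 13 \left(-2 - 4 i\right) = 10 - \left(26 + 52 i\right) = -16 - 52 i$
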